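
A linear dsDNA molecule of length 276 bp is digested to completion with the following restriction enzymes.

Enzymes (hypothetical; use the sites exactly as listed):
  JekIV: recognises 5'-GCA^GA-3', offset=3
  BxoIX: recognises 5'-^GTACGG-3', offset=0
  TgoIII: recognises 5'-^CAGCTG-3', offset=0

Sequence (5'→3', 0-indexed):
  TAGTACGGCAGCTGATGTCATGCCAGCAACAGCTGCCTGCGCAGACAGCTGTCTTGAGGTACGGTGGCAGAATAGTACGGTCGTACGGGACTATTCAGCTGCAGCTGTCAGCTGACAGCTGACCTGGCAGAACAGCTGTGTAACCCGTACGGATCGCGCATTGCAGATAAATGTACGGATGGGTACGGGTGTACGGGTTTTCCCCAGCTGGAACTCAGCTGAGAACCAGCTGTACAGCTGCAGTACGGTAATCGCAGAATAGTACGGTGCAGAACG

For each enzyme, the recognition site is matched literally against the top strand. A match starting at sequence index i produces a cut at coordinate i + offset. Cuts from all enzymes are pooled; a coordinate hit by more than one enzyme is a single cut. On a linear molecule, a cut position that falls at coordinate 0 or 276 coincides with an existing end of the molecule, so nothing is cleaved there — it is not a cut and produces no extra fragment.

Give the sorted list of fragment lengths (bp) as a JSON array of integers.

[2,2,3,5,5,5,6,6,7,7,7,8,8,8,8,10,10,11,11,11,13,13,14,14,14,14,14,19,21]

Per-enzyme occurrences:
  JekIV GCAGA/3: at [40, 66, 126, 162, 253, 268] ⇒ [43, 69, 129, 165, 256, 271]
  BxoIX GTACGG/0: at [2, 58, 74, 82, 146, 172, 182, 190, 242, 261] ⇒ [2, 58, 74, 82, 146, 172, 182, 190, 242, 261]
  TgoIII CAGCTG/0: at [8, 29, 45, 95, 101, 108, 115, 132, 204, 215, 226, 234] ⇒ [8, 29, 45, 95, 101, 108, 115, 132, 204, 215, 226, 234]

Pooled cuts: [2, 8, 29, 43, 45, 58, 69, 74, 82, 95, 101, 108, 115, 129, 132, 146, 165, 172, 182, 190, 204, 215, 226, 234, 242, 256, 261, 271]

Fragment lengths:
  [0,2): 2 bp
  [2,8): 6 bp
  [8,29): 21 bp
  [29,43): 14 bp
  [43,45): 2 bp
  [45,58): 13 bp
  [58,69): 11 bp
  [69,74): 5 bp
  [74,82): 8 bp
  [82,95): 13 bp
  [95,101): 6 bp
  [101,108): 7 bp
  [108,115): 7 bp
  [115,129): 14 bp
  [129,132): 3 bp
  [132,146): 14 bp
  [146,165): 19 bp
  [165,172): 7 bp
  [172,182): 10 bp
  [182,190): 8 bp
  [190,204): 14 bp
  [204,215): 11 bp
  [215,226): 11 bp
  [226,234): 8 bp
  [234,242): 8 bp
  [242,256): 14 bp
  [256,261): 5 bp
  [261,271): 10 bp
  [271,276): 5 bp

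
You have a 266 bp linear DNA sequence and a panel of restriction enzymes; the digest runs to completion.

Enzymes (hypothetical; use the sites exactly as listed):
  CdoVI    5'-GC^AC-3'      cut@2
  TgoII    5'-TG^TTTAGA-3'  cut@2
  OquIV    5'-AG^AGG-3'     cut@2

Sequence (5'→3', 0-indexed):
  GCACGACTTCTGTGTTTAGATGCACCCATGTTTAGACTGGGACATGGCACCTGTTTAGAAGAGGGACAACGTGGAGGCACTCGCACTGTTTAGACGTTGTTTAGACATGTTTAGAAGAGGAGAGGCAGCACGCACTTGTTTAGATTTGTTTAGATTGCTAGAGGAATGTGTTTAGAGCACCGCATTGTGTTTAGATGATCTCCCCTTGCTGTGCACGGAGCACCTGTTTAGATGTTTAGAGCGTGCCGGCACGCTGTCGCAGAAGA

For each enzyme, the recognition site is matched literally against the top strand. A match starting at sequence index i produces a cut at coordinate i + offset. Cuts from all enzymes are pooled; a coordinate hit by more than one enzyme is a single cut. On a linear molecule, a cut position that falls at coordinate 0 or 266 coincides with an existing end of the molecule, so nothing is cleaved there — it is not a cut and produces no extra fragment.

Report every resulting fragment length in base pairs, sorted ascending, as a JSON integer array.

[2,4,4,5,5,5,5,6,7,7,7,8,8,8,8,9,9,10,10,11,11,12,13,16,16,17,18,25]

Per-enzyme occurrences:
  CdoVI GCAC/2: at [0, 21, 46, 76, 82, 127, 131, 176, 212, 219, 248] ⇒ [2, 23, 48, 78, 84, 129, 133, 178, 214, 221, 250]
  TgoII TGTTTAGA/2: at [12, 28, 51, 86, 97, 107, 136, 146, 168, 187, 224, 232] ⇒ [14, 30, 53, 88, 99, 109, 138, 148, 170, 189, 226, 234]
  OquIV AGAGG/2: at [59, 115, 120, 159] ⇒ [61, 117, 122, 161]

All cut coordinates (distinct, sorted): [2, 14, 23, 30, 48, 53, 61, 78, 84, 88, 99, 109, 117, 122, 129, 133, 138, 148, 161, 170, 178, 189, 214, 221, 226, 234, 250]

Fragments:
  [0,2): 2 bp
  [2,14): 12 bp
  [14,23): 9 bp
  [23,30): 7 bp
  [30,48): 18 bp
  [48,53): 5 bp
  [53,61): 8 bp
  [61,78): 17 bp
  [78,84): 6 bp
  [84,88): 4 bp
  [88,99): 11 bp
  [99,109): 10 bp
  [109,117): 8 bp
  [117,122): 5 bp
  [122,129): 7 bp
  [129,133): 4 bp
  [133,138): 5 bp
  [138,148): 10 bp
  [148,161): 13 bp
  [161,170): 9 bp
  [170,178): 8 bp
  [178,189): 11 bp
  [189,214): 25 bp
  [214,221): 7 bp
  [221,226): 5 bp
  [226,234): 8 bp
  [234,250): 16 bp
  [250,266): 16 bp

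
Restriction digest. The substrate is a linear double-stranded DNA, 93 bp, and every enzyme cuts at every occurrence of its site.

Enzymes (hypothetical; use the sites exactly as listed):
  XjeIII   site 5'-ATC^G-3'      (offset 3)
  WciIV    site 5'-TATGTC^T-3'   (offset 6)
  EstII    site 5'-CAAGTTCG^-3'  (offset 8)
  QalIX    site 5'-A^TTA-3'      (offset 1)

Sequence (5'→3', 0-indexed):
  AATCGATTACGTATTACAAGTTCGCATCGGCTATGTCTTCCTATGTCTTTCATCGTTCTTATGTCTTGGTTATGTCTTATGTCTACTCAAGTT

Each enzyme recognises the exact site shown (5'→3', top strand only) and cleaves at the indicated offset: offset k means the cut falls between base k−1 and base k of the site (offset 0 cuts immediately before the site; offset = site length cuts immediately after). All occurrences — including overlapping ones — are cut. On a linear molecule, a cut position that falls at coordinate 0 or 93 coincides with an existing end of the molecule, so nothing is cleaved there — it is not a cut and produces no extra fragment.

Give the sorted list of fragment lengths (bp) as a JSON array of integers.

Site scan:
  XjeIII (ATCG, off=3): starts [1, 25, 51] → cuts [4, 28, 54]
  WciIV (TATGTCT, off=6): starts [31, 41, 59, 70, 77] → cuts [37, 47, 65, 76, 83]
  EstII (CAAGTTCG, off=8): starts [16] → cuts [24]
  QalIX (ATTA, off=1): starts [5, 12] → cuts [6, 13]

All cut coordinates (distinct, sorted): [4, 6, 13, 24, 28, 37, 47, 54, 65, 76, 83]

Fragment lengths:
  [0,4): 4 bp
  [4,6): 2 bp
  [6,13): 7 bp
  [13,24): 11 bp
  [24,28): 4 bp
  [28,37): 9 bp
  [37,47): 10 bp
  [47,54): 7 bp
  [54,65): 11 bp
  [65,76): 11 bp
  [76,83): 7 bp
  [83,93): 10 bp

[2,4,4,7,7,7,9,10,10,11,11,11]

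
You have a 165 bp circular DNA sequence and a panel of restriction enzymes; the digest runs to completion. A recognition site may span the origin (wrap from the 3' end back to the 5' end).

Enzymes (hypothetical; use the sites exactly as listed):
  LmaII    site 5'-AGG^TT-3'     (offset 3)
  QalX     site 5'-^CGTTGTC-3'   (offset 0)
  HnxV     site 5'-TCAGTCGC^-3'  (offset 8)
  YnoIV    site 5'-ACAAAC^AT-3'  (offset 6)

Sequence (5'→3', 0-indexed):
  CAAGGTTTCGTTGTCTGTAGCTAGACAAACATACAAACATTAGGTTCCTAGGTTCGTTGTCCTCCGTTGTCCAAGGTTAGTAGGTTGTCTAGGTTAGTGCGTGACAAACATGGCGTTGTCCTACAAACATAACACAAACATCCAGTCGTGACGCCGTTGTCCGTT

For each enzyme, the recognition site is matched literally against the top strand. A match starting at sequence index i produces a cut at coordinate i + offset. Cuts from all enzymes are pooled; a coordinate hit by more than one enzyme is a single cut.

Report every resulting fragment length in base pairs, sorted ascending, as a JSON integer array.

Site scan:
  LmaII AGGTT/3: at [2, 41, 49, 73, 81, 90] ⇒ [5, 44, 52, 76, 84, 93]
  QalX CGTTGTC/0: at [8, 54, 64, 113, 154] ⇒ [8, 54, 64, 113, 154]
  HnxV (TCAGTCGC, off=8): no sites
  YnoIV ACAAACAT/6: at [24, 32, 103, 122, 133] ⇒ [30, 38, 109, 128, 139]

Pooled cuts: [5, 8, 30, 38, 44, 52, 54, 64, 76, 84, 93, 109, 113, 128, 139, 154]

Fragments:
  5→8: 3 bp
  8→30: 22 bp
  30→38: 8 bp
  38→44: 6 bp
  44→52: 8 bp
  52→54: 2 bp
  54→64: 10 bp
  64→76: 12 bp
  76→84: 8 bp
  84→93: 9 bp
  93→109: 16 bp
  109→113: 4 bp
  113→128: 15 bp
  128→139: 11 bp
  139→154: 15 bp
  154→5 (wrap): 165-154+5 = 16 bp

[2,3,4,6,8,8,8,9,10,11,12,15,15,16,16,22]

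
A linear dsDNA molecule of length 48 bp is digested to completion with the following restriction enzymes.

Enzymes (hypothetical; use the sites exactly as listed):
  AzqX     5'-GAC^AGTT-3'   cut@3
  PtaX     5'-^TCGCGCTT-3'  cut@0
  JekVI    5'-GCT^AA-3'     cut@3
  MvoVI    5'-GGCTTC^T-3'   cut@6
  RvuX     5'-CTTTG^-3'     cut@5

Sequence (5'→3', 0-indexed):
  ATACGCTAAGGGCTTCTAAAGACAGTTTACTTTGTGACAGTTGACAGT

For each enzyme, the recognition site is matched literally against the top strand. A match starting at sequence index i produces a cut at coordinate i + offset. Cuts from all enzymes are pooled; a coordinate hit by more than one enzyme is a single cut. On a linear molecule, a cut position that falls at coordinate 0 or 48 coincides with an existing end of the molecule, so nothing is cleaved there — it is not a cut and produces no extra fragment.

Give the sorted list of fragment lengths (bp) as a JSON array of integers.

[4,7,7,9,10,11]

Site scan:
  AzqX (GACAGTT, off=3): starts [20, 35] → cuts [23, 38]
  PtaX (TCGCGCTT, off=0): no sites
  JekVI (GCTAA, off=3): starts [4] → cuts [7]
  MvoVI (GGCTTCT, off=6): starts [10] → cuts [16]
  RvuX (CTTTG, off=5): starts [29] → cuts [34]

Pooled cuts: [7, 16, 23, 34, 38]

Fragment lengths:
  [0,7): 7 bp
  [7,16): 9 bp
  [16,23): 7 bp
  [23,34): 11 bp
  [34,38): 4 bp
  [38,48): 10 bp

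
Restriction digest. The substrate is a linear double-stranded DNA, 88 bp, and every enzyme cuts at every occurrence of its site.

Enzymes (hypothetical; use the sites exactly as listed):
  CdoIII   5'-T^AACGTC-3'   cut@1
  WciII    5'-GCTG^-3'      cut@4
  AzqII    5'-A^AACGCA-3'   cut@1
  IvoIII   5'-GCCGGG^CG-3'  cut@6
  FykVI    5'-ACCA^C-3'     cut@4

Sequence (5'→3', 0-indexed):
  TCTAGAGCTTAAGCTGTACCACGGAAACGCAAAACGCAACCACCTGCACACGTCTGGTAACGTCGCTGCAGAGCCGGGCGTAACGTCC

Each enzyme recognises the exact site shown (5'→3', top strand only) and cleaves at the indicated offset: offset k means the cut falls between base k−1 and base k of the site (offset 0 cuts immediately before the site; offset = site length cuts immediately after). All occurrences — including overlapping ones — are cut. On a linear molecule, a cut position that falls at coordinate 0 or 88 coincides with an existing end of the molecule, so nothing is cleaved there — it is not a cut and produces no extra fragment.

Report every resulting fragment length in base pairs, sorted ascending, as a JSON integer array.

Per-enzyme occurrences:
  CdoIII TAACGTC/1: at [57, 80] ⇒ [58, 81]
  WciII GCTG/4: at [12, 64] ⇒ [16, 68]
  AzqII AAACGCA/1: at [24, 31] ⇒ [25, 32]
  IvoIII GCCGGGCG/6: at [72] ⇒ [78]
  FykVI ACCAC/4: at [17, 38] ⇒ [21, 42]

Pooled cuts: [16, 21, 25, 32, 42, 58, 68, 78, 81]

Fragments:
  [0,16): 16 bp
  [16,21): 5 bp
  [21,25): 4 bp
  [25,32): 7 bp
  [32,42): 10 bp
  [42,58): 16 bp
  [58,68): 10 bp
  [68,78): 10 bp
  [78,81): 3 bp
  [81,88): 7 bp

[3,4,5,7,7,10,10,10,16,16]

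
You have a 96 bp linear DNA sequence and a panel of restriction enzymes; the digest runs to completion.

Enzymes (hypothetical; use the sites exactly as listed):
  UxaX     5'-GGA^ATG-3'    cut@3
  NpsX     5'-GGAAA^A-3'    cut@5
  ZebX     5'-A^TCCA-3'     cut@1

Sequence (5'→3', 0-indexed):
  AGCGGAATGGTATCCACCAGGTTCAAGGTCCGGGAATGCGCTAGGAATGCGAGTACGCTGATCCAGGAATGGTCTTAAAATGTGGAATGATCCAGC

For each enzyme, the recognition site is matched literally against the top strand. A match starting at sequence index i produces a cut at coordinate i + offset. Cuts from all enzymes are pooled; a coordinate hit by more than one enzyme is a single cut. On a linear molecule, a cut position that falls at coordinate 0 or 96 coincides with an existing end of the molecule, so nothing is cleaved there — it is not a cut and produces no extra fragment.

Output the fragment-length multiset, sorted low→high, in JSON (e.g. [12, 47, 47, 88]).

[4,6,6,6,7,11,15,18,23]

Site scan:
  UxaX (GGAATG, off=3): starts [3, 32, 43, 65, 83] → cuts [6, 35, 46, 68, 86]
  NpsX (GGAAAA, off=5): no sites
  ZebX (ATCCA, off=1): starts [11, 60, 89] → cuts [12, 61, 90]

Pooled cuts: [6, 12, 35, 46, 61, 68, 86, 90]

Fragment lengths:
  [0,6): 6 bp
  [6,12): 6 bp
  [12,35): 23 bp
  [35,46): 11 bp
  [46,61): 15 bp
  [61,68): 7 bp
  [68,86): 18 bp
  [86,90): 4 bp
  [90,96): 6 bp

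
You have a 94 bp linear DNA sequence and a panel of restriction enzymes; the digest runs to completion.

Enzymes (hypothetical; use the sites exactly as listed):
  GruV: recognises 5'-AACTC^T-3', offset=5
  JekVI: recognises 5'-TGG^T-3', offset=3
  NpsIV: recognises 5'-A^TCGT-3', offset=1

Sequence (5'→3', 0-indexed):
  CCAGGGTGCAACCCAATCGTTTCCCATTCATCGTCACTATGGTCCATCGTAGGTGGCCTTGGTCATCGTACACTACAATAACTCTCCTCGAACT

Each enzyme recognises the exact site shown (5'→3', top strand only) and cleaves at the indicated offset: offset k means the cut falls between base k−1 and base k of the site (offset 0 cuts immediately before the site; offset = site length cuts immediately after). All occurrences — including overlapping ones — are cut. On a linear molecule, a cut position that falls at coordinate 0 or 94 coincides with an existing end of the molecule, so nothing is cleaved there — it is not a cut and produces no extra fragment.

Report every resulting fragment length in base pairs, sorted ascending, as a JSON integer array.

[3,4,10,12,14,16,16,19]

Per-enzyme occurrences:
  GruV (AACTCT, off=5): starts [79] → cuts [84]
  JekVI (TGGT, off=3): starts [39, 59] → cuts [42, 62]
  NpsIV (ATCGT, off=1): starts [15, 29, 45, 64] → cuts [16, 30, 46, 65]

All cut coordinates (distinct, sorted): [16, 30, 42, 46, 62, 65, 84]

Fragments:
  [0,16): 16 bp
  [16,30): 14 bp
  [30,42): 12 bp
  [42,46): 4 bp
  [46,62): 16 bp
  [62,65): 3 bp
  [65,84): 19 bp
  [84,94): 10 bp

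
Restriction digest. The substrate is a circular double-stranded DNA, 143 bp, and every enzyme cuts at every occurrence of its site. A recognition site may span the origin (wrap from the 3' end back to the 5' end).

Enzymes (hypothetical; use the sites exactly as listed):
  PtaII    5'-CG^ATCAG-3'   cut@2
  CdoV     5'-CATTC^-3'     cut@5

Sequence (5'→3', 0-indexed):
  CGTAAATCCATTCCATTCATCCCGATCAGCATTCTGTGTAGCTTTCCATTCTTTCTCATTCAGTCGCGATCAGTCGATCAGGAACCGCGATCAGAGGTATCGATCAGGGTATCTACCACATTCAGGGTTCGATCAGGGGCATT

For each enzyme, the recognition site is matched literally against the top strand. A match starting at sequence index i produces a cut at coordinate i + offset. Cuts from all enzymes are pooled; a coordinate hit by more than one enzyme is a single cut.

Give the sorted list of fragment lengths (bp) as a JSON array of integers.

[5,6,7,8,8,10,10,12,13,13,13,17,21]

Site scan:
  PtaII CGATCAG/2: at [22, 66, 74, 87, 100, 129] ⇒ [24, 68, 76, 89, 102, 131]
  CdoV CATTC/5: at [8, 13, 29, 46, 56, 118, 139] ⇒ [1, 13, 18, 34, 51, 61, 123]

All cut coordinates (distinct, sorted): [1, 13, 18, 24, 34, 51, 61, 68, 76, 89, 102, 123, 131]

Fragments:
  1→13: 12 bp
  13→18: 5 bp
  18→24: 6 bp
  24→34: 10 bp
  34→51: 17 bp
  51→61: 10 bp
  61→68: 7 bp
  68→76: 8 bp
  76→89: 13 bp
  89→102: 13 bp
  102→123: 21 bp
  123→131: 8 bp
  131→1 (wrap): 143-131+1 = 13 bp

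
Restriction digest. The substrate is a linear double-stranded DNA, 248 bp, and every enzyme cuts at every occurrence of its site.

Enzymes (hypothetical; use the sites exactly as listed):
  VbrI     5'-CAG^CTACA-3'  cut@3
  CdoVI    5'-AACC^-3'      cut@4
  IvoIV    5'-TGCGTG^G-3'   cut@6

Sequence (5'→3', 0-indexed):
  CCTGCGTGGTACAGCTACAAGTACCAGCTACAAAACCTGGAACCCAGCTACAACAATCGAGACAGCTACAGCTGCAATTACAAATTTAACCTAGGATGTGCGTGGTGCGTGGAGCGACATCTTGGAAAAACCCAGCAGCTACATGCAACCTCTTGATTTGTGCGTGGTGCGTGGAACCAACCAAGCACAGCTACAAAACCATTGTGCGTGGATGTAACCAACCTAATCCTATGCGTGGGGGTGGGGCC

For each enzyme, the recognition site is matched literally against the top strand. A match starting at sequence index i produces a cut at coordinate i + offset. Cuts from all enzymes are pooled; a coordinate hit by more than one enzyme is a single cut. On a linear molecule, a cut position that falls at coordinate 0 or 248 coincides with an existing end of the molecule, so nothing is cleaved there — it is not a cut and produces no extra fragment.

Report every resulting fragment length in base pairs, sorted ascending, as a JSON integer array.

[3,4,4,5,6,6,7,7,7,8,8,9,10,10,10,11,12,13,13,14,16,18,21,26]

Per-enzyme occurrences:
  VbrI CAGCTACA/3: at [11, 24, 44, 62, 135, 187] ⇒ [14, 27, 47, 65, 138, 190]
  CdoVI AACC/4: at [33, 40, 87, 128, 146, 174, 178, 196, 215, 219] ⇒ [37, 44, 91, 132, 150, 178, 182, 200, 219, 223]
  IvoIV TGCGTGG/6: at [2, 98, 105, 160, 167, 204, 231] ⇒ [8, 104, 111, 166, 173, 210, 237]

Pooled cuts: [8, 14, 27, 37, 44, 47, 65, 91, 104, 111, 132, 138, 150, 166, 173, 178, 182, 190, 200, 210, 219, 223, 237]

Fragment lengths:
  [0,8): 8 bp
  [8,14): 6 bp
  [14,27): 13 bp
  [27,37): 10 bp
  [37,44): 7 bp
  [44,47): 3 bp
  [47,65): 18 bp
  [65,91): 26 bp
  [91,104): 13 bp
  [104,111): 7 bp
  [111,132): 21 bp
  [132,138): 6 bp
  [138,150): 12 bp
  [150,166): 16 bp
  [166,173): 7 bp
  [173,178): 5 bp
  [178,182): 4 bp
  [182,190): 8 bp
  [190,200): 10 bp
  [200,210): 10 bp
  [210,219): 9 bp
  [219,223): 4 bp
  [223,237): 14 bp
  [237,248): 11 bp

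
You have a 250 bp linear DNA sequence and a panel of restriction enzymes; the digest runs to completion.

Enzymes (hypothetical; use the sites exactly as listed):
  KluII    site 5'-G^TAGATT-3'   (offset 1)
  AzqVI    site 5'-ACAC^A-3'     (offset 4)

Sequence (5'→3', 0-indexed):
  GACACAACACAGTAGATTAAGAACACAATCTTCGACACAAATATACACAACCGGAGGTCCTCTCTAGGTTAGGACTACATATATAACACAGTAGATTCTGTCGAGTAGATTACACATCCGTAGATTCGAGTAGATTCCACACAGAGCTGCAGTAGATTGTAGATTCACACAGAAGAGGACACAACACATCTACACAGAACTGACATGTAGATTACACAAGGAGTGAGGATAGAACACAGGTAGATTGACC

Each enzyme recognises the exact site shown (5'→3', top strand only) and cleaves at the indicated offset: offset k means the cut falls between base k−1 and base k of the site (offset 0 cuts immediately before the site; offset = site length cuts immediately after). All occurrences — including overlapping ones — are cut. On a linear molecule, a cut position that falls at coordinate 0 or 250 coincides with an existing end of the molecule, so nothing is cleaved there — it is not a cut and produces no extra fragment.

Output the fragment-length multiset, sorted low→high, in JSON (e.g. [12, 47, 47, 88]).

Per-enzyme occurrences:
  KluII (GTAGATT, off=1): starts [11, 90, 104, 119, 129, 151, 158, 206, 239] → cuts [12, 91, 105, 120, 130, 152, 159, 207, 240]
  AzqVI (ACACA, off=4): starts [1, 6, 22, 34, 44, 85, 111, 138, 166, 178, 183, 191, 213, 233] → cuts [5, 10, 26, 38, 48, 89, 115, 142, 170, 182, 187, 195, 217, 237]

All cut coordinates (distinct, sorted): [5, 10, 12, 26, 38, 48, 89, 91, 105, 115, 120, 130, 142, 152, 159, 170, 182, 187, 195, 207, 217, 237, 240]

Fragment lengths:
  [0,5): 5 bp
  [5,10): 5 bp
  [10,12): 2 bp
  [12,26): 14 bp
  [26,38): 12 bp
  [38,48): 10 bp
  [48,89): 41 bp
  [89,91): 2 bp
  [91,105): 14 bp
  [105,115): 10 bp
  [115,120): 5 bp
  [120,130): 10 bp
  [130,142): 12 bp
  [142,152): 10 bp
  [152,159): 7 bp
  [159,170): 11 bp
  [170,182): 12 bp
  [182,187): 5 bp
  [187,195): 8 bp
  [195,207): 12 bp
  [207,217): 10 bp
  [217,237): 20 bp
  [237,240): 3 bp
  [240,250): 10 bp

[2,2,3,5,5,5,5,7,8,10,10,10,10,10,10,11,12,12,12,12,14,14,20,41]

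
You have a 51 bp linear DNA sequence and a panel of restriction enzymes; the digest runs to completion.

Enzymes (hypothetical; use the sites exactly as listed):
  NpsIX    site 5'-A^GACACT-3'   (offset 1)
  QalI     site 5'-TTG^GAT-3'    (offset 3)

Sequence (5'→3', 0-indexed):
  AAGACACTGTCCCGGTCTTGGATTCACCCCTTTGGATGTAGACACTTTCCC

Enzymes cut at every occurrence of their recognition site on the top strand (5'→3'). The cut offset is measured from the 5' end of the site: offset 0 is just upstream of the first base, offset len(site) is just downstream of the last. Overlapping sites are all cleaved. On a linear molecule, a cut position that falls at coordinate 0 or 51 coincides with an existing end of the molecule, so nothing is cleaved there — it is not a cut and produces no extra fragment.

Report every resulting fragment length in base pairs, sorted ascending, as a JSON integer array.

[2,6,11,14,18]

Site scan:
  NpsIX AGACACT/1: at [1, 39] ⇒ [2, 40]
  QalI TTGGAT/3: at [17, 31] ⇒ [20, 34]

All cut coordinates (distinct, sorted): [2, 20, 34, 40]

Fragments:
  [0,2): 2 bp
  [2,20): 18 bp
  [20,34): 14 bp
  [34,40): 6 bp
  [40,51): 11 bp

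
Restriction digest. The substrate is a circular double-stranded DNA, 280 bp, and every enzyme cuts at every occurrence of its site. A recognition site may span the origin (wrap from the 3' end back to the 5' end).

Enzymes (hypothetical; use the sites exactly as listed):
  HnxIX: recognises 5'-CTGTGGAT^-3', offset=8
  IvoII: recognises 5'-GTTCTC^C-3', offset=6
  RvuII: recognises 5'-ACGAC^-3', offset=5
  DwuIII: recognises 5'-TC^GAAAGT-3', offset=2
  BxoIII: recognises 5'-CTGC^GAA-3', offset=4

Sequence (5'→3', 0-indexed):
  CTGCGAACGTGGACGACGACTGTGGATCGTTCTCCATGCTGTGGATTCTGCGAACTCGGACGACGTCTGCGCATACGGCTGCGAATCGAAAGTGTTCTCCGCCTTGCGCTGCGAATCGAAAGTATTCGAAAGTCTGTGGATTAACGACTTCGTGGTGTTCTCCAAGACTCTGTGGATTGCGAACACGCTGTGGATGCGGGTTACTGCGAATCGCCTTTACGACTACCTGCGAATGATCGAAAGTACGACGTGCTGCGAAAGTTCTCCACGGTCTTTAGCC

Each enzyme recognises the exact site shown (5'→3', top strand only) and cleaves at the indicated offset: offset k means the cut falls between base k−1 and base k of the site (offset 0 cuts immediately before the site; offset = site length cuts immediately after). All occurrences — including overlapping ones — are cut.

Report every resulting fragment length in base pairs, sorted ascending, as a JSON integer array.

Per-enzyme occurrences:
  HnxIX CTGTGGAT/8: at [19, 38, 133, 169, 187] ⇒ [27, 46, 141, 177, 195]
  IvoII GTTCTCC/6: at [28, 93, 156, 260] ⇒ [34, 99, 162, 266]
  RvuII ACGAC/5: at [12, 15, 59, 143, 218, 244] ⇒ [17, 20, 64, 148, 223, 249]
  DwuIII TCGAAAGT/2: at [85, 115, 125, 236] ⇒ [87, 117, 127, 238]
  BxoIII CTGCGAA/4: at [0, 47, 78, 108, 203, 226, 252] ⇒ [4, 51, 82, 112, 207, 230, 256]

Pooled cuts: [4, 17, 20, 27, 34, 46, 51, 64, 82, 87, 99, 112, 117, 127, 141, 148, 162, 177, 195, 207, 223, 230, 238, 249, 256, 266]

Fragments:
  4→17: 13 bp
  17→20: 3 bp
  20→27: 7 bp
  27→34: 7 bp
  34→46: 12 bp
  46→51: 5 bp
  51→64: 13 bp
  64→82: 18 bp
  82→87: 5 bp
  87→99: 12 bp
  99→112: 13 bp
  112→117: 5 bp
  117→127: 10 bp
  127→141: 14 bp
  141→148: 7 bp
  148→162: 14 bp
  162→177: 15 bp
  177→195: 18 bp
  195→207: 12 bp
  207→223: 16 bp
  223→230: 7 bp
  230→238: 8 bp
  238→249: 11 bp
  249→256: 7 bp
  256→266: 10 bp
  266→4 (wrap): 280-266+4 = 18 bp

[3,5,5,5,7,7,7,7,7,8,10,10,11,12,12,12,13,13,13,14,14,15,16,18,18,18]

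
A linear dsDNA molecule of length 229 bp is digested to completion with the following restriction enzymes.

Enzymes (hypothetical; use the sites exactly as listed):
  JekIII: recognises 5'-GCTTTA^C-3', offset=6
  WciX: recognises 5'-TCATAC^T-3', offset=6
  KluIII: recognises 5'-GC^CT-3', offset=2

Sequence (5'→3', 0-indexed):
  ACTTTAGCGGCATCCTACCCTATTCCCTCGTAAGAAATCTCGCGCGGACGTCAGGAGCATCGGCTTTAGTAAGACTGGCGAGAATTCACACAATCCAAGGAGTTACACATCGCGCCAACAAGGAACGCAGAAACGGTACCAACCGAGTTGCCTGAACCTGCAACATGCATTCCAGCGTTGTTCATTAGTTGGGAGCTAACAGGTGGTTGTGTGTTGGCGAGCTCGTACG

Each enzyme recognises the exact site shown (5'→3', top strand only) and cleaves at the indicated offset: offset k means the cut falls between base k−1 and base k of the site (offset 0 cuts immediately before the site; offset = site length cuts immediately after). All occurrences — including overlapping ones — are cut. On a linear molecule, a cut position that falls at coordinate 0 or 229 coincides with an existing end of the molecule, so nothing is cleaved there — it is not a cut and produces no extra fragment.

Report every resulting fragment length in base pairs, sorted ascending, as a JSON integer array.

Per-enzyme occurrences:
  JekIII (GCTTTAC, off=6): no sites
  WciX (TCATACT, off=6): no sites
  KluIII GCCT/2: at [149] ⇒ [151]

Pooled cuts: [151]

Fragment lengths:
  [0,151): 151 bp
  [151,229): 78 bp

[78,151]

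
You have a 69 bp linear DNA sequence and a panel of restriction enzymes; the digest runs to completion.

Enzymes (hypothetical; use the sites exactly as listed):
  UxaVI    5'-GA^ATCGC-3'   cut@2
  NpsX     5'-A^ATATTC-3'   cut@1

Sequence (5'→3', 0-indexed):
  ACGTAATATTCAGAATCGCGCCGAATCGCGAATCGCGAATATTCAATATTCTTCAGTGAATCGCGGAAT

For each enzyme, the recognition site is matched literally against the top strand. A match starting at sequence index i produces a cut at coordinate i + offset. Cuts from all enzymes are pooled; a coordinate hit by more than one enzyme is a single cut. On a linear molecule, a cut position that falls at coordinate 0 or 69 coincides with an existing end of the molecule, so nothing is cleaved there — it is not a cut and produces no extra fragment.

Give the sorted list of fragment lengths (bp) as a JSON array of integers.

[5,7,7,7,9,10,10,14]

Per-enzyme occurrences:
  UxaVI GAATCGC/2: at [12, 22, 29, 57] ⇒ [14, 24, 31, 59]
  NpsX AATATTC/1: at [4, 37, 44] ⇒ [5, 38, 45]

Pooled cuts: [5, 14, 24, 31, 38, 45, 59]

Fragments:
  [0,5): 5 bp
  [5,14): 9 bp
  [14,24): 10 bp
  [24,31): 7 bp
  [31,38): 7 bp
  [38,45): 7 bp
  [45,59): 14 bp
  [59,69): 10 bp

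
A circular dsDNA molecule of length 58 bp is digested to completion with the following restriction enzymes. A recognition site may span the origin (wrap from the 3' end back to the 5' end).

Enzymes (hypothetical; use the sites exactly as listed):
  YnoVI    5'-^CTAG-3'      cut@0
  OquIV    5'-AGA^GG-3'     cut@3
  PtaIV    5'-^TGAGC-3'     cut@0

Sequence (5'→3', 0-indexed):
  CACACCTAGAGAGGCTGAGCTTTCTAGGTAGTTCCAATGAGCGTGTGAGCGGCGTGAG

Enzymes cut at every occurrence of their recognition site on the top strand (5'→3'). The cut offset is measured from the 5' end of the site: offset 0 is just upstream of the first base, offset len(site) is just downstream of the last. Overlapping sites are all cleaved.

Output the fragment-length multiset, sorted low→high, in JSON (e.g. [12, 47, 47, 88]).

Scan for sites:
  YnoVI CTAG/0: at [5, 23] ⇒ [5, 23]
  OquIV AGAGG/3: at [9] ⇒ [12]
  PtaIV TGAGC/0: at [15, 37, 45, 54] ⇒ [15, 37, 45, 54]

Pooled cuts: [5, 12, 15, 23, 37, 45, 54]

Fragments:
  5→12: 7 bp
  12→15: 3 bp
  15→23: 8 bp
  23→37: 14 bp
  37→45: 8 bp
  45→54: 9 bp
  54→5 (wrap): 58-54+5 = 9 bp

[3,7,8,8,9,9,14]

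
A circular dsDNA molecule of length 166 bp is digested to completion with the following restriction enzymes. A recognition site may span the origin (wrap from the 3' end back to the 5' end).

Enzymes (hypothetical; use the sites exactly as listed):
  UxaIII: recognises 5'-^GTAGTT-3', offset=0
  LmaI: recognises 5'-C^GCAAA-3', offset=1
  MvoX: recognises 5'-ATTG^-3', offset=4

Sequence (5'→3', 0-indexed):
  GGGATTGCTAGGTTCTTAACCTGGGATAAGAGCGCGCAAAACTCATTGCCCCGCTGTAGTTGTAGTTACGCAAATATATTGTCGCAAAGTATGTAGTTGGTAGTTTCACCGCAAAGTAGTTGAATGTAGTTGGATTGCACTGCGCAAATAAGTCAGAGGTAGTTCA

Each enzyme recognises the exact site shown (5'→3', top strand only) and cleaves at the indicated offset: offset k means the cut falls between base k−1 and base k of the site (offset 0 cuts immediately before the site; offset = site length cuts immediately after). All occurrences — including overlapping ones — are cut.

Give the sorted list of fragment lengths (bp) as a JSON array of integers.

[2,5,6,6,7,7,8,9,10,11,12,12,13,15,15,28]

Per-enzyme occurrences:
  UxaIII (GTAGTT, off=0): starts [55, 61, 92, 99, 115, 125, 158] → cuts [55, 61, 92, 99, 115, 125, 158]
  LmaI (CGCAAA, off=1): starts [34, 68, 82, 109, 142] → cuts [35, 69, 83, 110, 143]
  MvoX (ATTG, off=4): starts [3, 44, 77, 133] → cuts [7, 48, 81, 137]

All cut coordinates (distinct, sorted): [7, 35, 48, 55, 61, 69, 81, 83, 92, 99, 110, 115, 125, 137, 143, 158]

Fragment lengths:
  7→35: 28 bp
  35→48: 13 bp
  48→55: 7 bp
  55→61: 6 bp
  61→69: 8 bp
  69→81: 12 bp
  81→83: 2 bp
  83→92: 9 bp
  92→99: 7 bp
  99→110: 11 bp
  110→115: 5 bp
  115→125: 10 bp
  125→137: 12 bp
  137→143: 6 bp
  143→158: 15 bp
  158→7 (wrap): 166-158+7 = 15 bp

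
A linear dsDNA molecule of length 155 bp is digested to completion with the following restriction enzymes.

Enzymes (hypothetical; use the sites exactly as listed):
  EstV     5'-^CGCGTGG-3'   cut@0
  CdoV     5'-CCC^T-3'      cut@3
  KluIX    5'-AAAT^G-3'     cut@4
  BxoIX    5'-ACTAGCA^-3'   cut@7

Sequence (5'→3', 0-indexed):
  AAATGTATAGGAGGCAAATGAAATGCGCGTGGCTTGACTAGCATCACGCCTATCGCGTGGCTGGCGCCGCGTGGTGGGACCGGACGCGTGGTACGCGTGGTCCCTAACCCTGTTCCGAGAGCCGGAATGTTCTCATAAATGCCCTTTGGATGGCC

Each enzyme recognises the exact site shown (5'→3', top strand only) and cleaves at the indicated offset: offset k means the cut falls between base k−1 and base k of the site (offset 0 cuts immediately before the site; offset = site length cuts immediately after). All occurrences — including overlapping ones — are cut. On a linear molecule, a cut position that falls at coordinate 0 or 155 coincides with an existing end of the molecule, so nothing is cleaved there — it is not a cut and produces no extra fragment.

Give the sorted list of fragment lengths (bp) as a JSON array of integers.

Per-enzyme occurrences:
  EstV CGCGTGG/0: at [25, 53, 67, 84, 93] ⇒ [25, 53, 67, 84, 93]
  CdoV CCCT/3: at [101, 107, 141] ⇒ [104, 110, 144]
  KluIX AAATG/4: at [0, 15, 20, 136] ⇒ [4, 19, 24, 140]
  BxoIX ACTAGCA/7: at [36] ⇒ [43]

Pooled cuts: [4, 19, 24, 25, 43, 53, 67, 84, 93, 104, 110, 140, 144]

Fragments:
  [0,4): 4 bp
  [4,19): 15 bp
  [19,24): 5 bp
  [24,25): 1 bp
  [25,43): 18 bp
  [43,53): 10 bp
  [53,67): 14 bp
  [67,84): 17 bp
  [84,93): 9 bp
  [93,104): 11 bp
  [104,110): 6 bp
  [110,140): 30 bp
  [140,144): 4 bp
  [144,155): 11 bp

[1,4,4,5,6,9,10,11,11,14,15,17,18,30]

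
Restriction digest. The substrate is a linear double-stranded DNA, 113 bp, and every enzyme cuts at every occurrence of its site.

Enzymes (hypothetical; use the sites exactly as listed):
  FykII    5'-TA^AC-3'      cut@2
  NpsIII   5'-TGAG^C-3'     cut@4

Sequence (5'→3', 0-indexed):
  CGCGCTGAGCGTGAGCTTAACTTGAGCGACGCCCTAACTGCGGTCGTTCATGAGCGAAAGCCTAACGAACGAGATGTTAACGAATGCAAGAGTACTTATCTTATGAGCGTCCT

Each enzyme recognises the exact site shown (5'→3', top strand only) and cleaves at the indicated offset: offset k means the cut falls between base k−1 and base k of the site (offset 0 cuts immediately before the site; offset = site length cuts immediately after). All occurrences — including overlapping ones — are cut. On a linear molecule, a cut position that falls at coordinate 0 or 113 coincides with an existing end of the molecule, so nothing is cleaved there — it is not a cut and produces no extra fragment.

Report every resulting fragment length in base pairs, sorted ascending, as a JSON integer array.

[4,6,6,7,9,10,10,15,18,28]

Scan for sites:
  FykII TAAC/2: at [17, 34, 62, 77] ⇒ [19, 36, 64, 79]
  NpsIII TGAGC/4: at [5, 11, 22, 50, 103] ⇒ [9, 15, 26, 54, 107]

All cut coordinates (distinct, sorted): [9, 15, 19, 26, 36, 54, 64, 79, 107]

Fragment lengths:
  [0,9): 9 bp
  [9,15): 6 bp
  [15,19): 4 bp
  [19,26): 7 bp
  [26,36): 10 bp
  [36,54): 18 bp
  [54,64): 10 bp
  [64,79): 15 bp
  [79,107): 28 bp
  [107,113): 6 bp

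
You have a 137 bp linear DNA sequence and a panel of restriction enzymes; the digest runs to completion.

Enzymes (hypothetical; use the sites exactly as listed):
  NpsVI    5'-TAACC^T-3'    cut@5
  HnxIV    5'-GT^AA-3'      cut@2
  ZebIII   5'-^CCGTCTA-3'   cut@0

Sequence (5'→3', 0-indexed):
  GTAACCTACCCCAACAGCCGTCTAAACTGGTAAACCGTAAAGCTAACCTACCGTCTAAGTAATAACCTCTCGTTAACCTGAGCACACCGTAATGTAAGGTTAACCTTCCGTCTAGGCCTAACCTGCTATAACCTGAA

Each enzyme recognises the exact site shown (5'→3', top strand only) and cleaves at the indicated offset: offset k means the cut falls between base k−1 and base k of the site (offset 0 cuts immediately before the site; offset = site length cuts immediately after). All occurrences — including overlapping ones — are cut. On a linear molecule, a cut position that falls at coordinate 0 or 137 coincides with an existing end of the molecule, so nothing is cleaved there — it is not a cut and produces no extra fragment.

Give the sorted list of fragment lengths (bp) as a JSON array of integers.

[2,2,2,4,4,5,7,7,10,10,10,10,11,11,12,14,16]

Per-enzyme occurrences:
  NpsVI TAACCT/5: at [1, 43, 62, 73, 100, 118, 128] ⇒ [6, 48, 67, 78, 105, 123, 133]
  HnxIV GTAA/2: at [0, 29, 36, 58, 88, 93] ⇒ [2, 31, 38, 60, 90, 95]
  ZebIII CCGTCTA/0: at [17, 50, 107] ⇒ [17, 50, 107]

Pooled cuts: [2, 6, 17, 31, 38, 48, 50, 60, 67, 78, 90, 95, 105, 107, 123, 133]

Fragment lengths:
  [0,2): 2 bp
  [2,6): 4 bp
  [6,17): 11 bp
  [17,31): 14 bp
  [31,38): 7 bp
  [38,48): 10 bp
  [48,50): 2 bp
  [50,60): 10 bp
  [60,67): 7 bp
  [67,78): 11 bp
  [78,90): 12 bp
  [90,95): 5 bp
  [95,105): 10 bp
  [105,107): 2 bp
  [107,123): 16 bp
  [123,133): 10 bp
  [133,137): 4 bp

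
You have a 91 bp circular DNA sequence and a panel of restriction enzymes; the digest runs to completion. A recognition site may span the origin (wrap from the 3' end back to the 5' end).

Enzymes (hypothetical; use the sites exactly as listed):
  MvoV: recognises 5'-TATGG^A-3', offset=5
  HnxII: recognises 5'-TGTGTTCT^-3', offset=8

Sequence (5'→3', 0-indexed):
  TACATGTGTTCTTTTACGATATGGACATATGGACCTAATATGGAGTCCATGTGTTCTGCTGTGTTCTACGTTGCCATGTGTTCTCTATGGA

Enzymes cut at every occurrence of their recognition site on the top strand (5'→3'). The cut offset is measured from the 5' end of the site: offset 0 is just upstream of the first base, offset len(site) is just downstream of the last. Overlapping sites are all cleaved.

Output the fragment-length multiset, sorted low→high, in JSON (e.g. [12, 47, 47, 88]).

Per-enzyme occurrences:
  MvoV TATGGA/5: at [19, 27, 38, 85] ⇒ [24, 32, 43, 90]
  HnxII TGTGTTCT/8: at [4, 49, 59, 76] ⇒ [12, 57, 67, 84]

Pooled cuts: [12, 24, 32, 43, 57, 67, 84, 90]

Fragments:
  12→24: 12 bp
  24→32: 8 bp
  32→43: 11 bp
  43→57: 14 bp
  57→67: 10 bp
  67→84: 17 bp
  84→90: 6 bp
  90→12 (wrap): 91-90+12 = 13 bp

[6,8,10,11,12,13,14,17]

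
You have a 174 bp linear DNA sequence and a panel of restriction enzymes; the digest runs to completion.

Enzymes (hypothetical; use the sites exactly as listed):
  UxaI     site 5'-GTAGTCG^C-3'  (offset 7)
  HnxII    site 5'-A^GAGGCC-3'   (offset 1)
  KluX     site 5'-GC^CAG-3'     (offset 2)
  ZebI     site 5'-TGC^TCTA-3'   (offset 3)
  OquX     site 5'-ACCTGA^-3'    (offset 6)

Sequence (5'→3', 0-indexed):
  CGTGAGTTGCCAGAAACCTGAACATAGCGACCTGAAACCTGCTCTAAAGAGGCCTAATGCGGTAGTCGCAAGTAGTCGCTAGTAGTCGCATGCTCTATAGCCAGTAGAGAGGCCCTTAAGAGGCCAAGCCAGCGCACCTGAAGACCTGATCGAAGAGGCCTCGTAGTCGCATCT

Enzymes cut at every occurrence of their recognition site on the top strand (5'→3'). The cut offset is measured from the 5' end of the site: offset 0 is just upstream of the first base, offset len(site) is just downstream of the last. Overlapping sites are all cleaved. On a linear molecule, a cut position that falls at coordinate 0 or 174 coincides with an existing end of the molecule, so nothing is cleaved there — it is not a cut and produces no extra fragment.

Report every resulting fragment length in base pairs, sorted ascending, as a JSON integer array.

[5,5,5,6,7,7,8,8,10,10,10,10,11,11,12,14,15,20]

Per-enzyme occurrences:
  UxaI GTAGTCGC/7: at [61, 71, 81, 162] ⇒ [68, 78, 88, 169]
  HnxII AGAGGCC/1: at [47, 107, 118, 153] ⇒ [48, 108, 119, 154]
  KluX GCCAG/2: at [8, 99, 127] ⇒ [10, 101, 129]
  ZebI TGCTCTA/3: at [39, 90] ⇒ [42, 93]
  OquX ACCTGA/6: at [15, 29, 135, 143] ⇒ [21, 35, 141, 149]

Pooled cuts: [10, 21, 35, 42, 48, 68, 78, 88, 93, 101, 108, 119, 129, 141, 149, 154, 169]

Fragments:
  [0,10): 10 bp
  [10,21): 11 bp
  [21,35): 14 bp
  [35,42): 7 bp
  [42,48): 6 bp
  [48,68): 20 bp
  [68,78): 10 bp
  [78,88): 10 bp
  [88,93): 5 bp
  [93,101): 8 bp
  [101,108): 7 bp
  [108,119): 11 bp
  [119,129): 10 bp
  [129,141): 12 bp
  [141,149): 8 bp
  [149,154): 5 bp
  [154,169): 15 bp
  [169,174): 5 bp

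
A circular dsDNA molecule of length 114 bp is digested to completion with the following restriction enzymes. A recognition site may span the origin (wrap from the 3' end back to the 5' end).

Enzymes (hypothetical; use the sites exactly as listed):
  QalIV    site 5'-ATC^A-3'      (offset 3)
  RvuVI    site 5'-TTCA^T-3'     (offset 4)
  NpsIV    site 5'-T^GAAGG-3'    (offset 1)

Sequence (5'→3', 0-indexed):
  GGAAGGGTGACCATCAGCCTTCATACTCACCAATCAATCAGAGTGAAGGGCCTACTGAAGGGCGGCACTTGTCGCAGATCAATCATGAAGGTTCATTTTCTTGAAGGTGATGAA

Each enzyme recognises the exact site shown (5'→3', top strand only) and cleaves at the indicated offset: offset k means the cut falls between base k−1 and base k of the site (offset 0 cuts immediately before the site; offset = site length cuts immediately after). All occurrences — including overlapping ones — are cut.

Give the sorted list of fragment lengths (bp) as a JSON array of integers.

[2,4,4,5,7,8,9,9,12,12,18,24]

Scan for sites:
  QalIV (ATCA, off=3): starts [12, 32, 36, 77, 81] → cuts [15, 35, 39, 80, 84]
  RvuVI (TTCAT, off=4): starts [19, 91] → cuts [23, 95]
  NpsIV (TGAAGG, off=1): starts [43, 55, 85, 101, 110] → cuts [44, 56, 86, 102, 111]

Pooled cuts: [15, 23, 35, 39, 44, 56, 80, 84, 86, 95, 102, 111]

Fragments:
  15→23: 8 bp
  23→35: 12 bp
  35→39: 4 bp
  39→44: 5 bp
  44→56: 12 bp
  56→80: 24 bp
  80→84: 4 bp
  84→86: 2 bp
  86→95: 9 bp
  95→102: 7 bp
  102→111: 9 bp
  111→15 (wrap): 114-111+15 = 18 bp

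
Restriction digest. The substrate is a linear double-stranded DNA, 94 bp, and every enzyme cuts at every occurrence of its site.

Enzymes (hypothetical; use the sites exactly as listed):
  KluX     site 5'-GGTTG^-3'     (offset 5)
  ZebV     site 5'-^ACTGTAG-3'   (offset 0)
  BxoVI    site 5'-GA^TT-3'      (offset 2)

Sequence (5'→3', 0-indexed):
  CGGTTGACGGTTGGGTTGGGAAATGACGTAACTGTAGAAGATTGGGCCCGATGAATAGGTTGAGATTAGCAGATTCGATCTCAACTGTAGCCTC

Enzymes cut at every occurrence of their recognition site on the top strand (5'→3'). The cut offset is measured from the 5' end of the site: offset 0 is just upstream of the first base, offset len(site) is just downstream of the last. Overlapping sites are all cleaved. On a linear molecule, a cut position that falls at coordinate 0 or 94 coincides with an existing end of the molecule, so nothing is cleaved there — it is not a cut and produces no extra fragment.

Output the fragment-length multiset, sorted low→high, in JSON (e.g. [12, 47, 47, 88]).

[3,5,6,7,8,10,11,11,12,21]

Site scan:
  KluX GGTTG/5: at [1, 8, 13, 57] ⇒ [6, 13, 18, 62]
  ZebV ACTGTAG/0: at [30, 83] ⇒ [30, 83]
  BxoVI GATT/2: at [39, 63, 71] ⇒ [41, 65, 73]

All cut coordinates (distinct, sorted): [6, 13, 18, 30, 41, 62, 65, 73, 83]

Fragment lengths:
  [0,6): 6 bp
  [6,13): 7 bp
  [13,18): 5 bp
  [18,30): 12 bp
  [30,41): 11 bp
  [41,62): 21 bp
  [62,65): 3 bp
  [65,73): 8 bp
  [73,83): 10 bp
  [83,94): 11 bp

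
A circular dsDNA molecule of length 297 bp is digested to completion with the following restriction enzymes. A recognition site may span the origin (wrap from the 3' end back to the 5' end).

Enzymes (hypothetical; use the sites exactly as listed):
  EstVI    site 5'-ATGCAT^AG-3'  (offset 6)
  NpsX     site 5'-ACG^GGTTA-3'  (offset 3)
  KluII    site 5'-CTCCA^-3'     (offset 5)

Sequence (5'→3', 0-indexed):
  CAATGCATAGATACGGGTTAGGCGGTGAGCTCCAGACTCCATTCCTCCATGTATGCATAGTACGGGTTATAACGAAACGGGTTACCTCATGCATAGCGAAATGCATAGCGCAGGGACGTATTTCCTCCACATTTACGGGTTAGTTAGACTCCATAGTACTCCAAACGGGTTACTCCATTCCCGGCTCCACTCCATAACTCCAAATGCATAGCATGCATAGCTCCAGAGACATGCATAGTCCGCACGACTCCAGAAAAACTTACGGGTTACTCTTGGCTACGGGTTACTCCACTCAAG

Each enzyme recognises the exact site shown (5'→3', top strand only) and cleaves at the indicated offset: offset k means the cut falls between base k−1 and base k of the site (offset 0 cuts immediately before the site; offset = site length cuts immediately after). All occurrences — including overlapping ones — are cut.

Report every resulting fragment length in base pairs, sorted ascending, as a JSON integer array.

[4,5,6,7,7,7,7,8,8,8,9,9,10,10,10,11,12,12,12,14,15,15,16,16,17,19,23]

Site scan:
  EstVI (ATGCATAG, off=6): starts [2, 52, 88, 100, 203, 212, 230] → cuts [8, 58, 94, 106, 209, 218, 236]
  NpsX (ACGGGTTA, off=3): starts [12, 61, 76, 134, 164, 261, 278] → cuts [15, 64, 79, 137, 167, 264, 281]
  KluII (CTCCA, off=5): starts [29, 36, 44, 124, 148, 158, 172, 184, 189, 197, 220, 247, 286] → cuts [34, 41, 49, 129, 153, 163, 177, 189, 194, 202, 225, 252, 291]

Pooled cuts: [8, 15, 34, 41, 49, 58, 64, 79, 94, 106, 129, 137, 153, 163, 167, 177, 189, 194, 202, 209, 218, 225, 236, 252, 264, 281, 291]

Fragments:
  8→15: 7 bp
  15→34: 19 bp
  34→41: 7 bp
  41→49: 8 bp
  49→58: 9 bp
  58→64: 6 bp
  64→79: 15 bp
  79→94: 15 bp
  94→106: 12 bp
  106→129: 23 bp
  129→137: 8 bp
  137→153: 16 bp
  153→163: 10 bp
  163→167: 4 bp
  167→177: 10 bp
  177→189: 12 bp
  189→194: 5 bp
  194→202: 8 bp
  202→209: 7 bp
  209→218: 9 bp
  218→225: 7 bp
  225→236: 11 bp
  236→252: 16 bp
  252→264: 12 bp
  264→281: 17 bp
  281→291: 10 bp
  291→8 (wrap): 297-291+8 = 14 bp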